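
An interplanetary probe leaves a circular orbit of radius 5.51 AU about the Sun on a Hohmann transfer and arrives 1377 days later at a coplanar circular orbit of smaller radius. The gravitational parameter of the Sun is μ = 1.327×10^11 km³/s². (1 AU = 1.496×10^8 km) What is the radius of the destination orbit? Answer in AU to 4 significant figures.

In km: r₁ = 5.51 × 1.496×10^8 = 8.24296×10^8 km.
Transfer time t = 1377 days = 1.189728×10^8 s, and t = π√(a_t³/μ).
So a_t = (μ t²/π²)^(1/3) = (1.327×10^11 × (1.189728×10^8)² / π²)^(1/3) = 5.7520×10^8 km.
Since a_t = (r₁ + r₂)/2, r₂ = 2a_t − r₁ = 2×5.7520×10^8 − 8.24296×10^8 = 3.26104×10^8 km.
In AU: r₂ = 3.26104×10^8 / 1.496×10^8 = 2.180 AU.

r₂ = 2.180 AU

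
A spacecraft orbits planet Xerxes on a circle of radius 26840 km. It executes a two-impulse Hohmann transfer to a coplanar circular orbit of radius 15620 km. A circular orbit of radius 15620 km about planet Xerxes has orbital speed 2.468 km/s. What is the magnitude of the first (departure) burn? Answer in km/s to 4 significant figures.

From the circular-orbit relation v² = μ/r at r = 15620 km: μ = v²r = (2.468)² × 15620 = 95141.8 km³/s².
Semi-major axis of the transfer orbit: a_t = (26840 + 15620)/2 = 21230 km.
On the circular orbit at r = 26840 km, v_c = √(μ/r) = 1.8828 km/s.
Vis-viva on the transfer ellipse at r = 26840 km gives v_t = √[μ(2/r − 1/a_t)] = 1.6150 km/s.
Δv₁ = |v_t − v_c| = |1.6150 − 1.8828| = 0.2678 km/s.

Δv₁ = 0.2678 km/s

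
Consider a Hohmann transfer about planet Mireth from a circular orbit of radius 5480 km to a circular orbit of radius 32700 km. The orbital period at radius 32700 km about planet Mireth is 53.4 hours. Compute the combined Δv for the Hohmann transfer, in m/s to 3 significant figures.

Δv = 1300 m/s

From Kepler's third law T² = 4π²r³/μ at r = 32700 km, T = 53.4 hours = 53.4 × 3600 s = 1.9224×10^5 s: μ = 4π²r³/T² = 37352.1 km³/s².
Transfer-ellipse semi-major axis a_t = (r₁ + r₂)/2 = (5480 + 32700)/2 = 19090 km.
Circular speed at r₁: v₁ = √(μ/r₁) = √(37352.1/5480) = 2.61076 km/s.
On the transfer ellipse at r₁, vis-viva gives v_p = √[μ(2/r₁ − 1/a_t)] = 3.41695 km/s.
First burn Δv₁ = |v_p − v₁| = 0.8062 km/s.
At r₂, v₂ = √(μ/r₂) = 1.06877 km/s.
Transfer-orbit speed at r₂: v_a = √[μ(2/r₂ − 1/a_t)] = 0.572626 km/s.
Second burn Δv₂ = |v₂ − v_a| = 0.4961 km/s.
Δv = Δv₁ + Δv₂ = 0.8062 + 0.4961 = 1.302 km/s.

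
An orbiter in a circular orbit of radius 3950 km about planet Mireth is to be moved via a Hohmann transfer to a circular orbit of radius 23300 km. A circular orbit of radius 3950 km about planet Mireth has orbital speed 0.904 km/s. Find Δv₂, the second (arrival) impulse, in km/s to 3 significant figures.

Δv₂ = 0.172 km/s

From the circular-orbit relation v² = μ/r at r = 3950 km: μ = v²r = (0.904)² × 3950 = 3228.00 km³/s².
Semi-major axis of the transfer orbit: a_t = (3950 + 23300)/2 = 13625 km.
Circular speed at r = 23300 km: v_c = √(μ/r) = 0.3722 km/s.
Transfer-orbit speed at the same r (vis-viva, a = a_t): v_t = √[μ(2/r − 1/a_t)] = 0.2004 km/s.
Δv₂ = |v_t − v_c| = |0.2004 − 0.3722| = 0.1718 km/s.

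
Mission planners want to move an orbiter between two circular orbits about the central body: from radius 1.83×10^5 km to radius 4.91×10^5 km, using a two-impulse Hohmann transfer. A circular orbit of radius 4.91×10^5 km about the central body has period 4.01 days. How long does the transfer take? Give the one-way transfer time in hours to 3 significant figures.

t = 27.4 hours

From Kepler's third law T² = 4π²r³/μ at r = 4.91×10^5 km, T = 4.01 days = 4.01 × 86400 s = 3.46464×10^5 s: μ = 4π²r³/T² = 3.89303×10^7 km³/s².
Semi-major axis of the transfer orbit: a_t = (1.830×10^5 + 4.910×10^5)/2 = 3.370×10^5 km.
Transfer time t = π√(a_t³/μ) = π√((3.370×10^5)³ / 3.89303×10^7) = 98500 s.
Converting: 98500 s ÷ 3600 s/hour = 27.4 hours.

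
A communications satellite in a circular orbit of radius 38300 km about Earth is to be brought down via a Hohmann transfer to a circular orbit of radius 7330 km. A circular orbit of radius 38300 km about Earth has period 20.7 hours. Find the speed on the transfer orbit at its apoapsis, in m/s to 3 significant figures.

v = 1830 m/s

From Kepler's third law T² = 4π²r³/μ at r = 38300 km, T = 20.7 hours = 20.7 × 3600 s = 74520 s: μ = 4π²r³/T² = 3.99402×10^5 km³/s².
The Hohmann ellipse has a_t = (r₁ + r₂)/2 = 22815 km.
The apoapsis of the transfer ellipse is at r = 38300 km.
Applying v² = μ(2/r − 1/a_t): v = 1.830 km/s.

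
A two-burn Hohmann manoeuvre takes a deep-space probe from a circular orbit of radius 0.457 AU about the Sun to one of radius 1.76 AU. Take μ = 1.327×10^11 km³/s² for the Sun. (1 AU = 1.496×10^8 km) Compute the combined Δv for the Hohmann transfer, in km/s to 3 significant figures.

Δv = 19.5 km/s

In km: r₁ = 0.457 × 1.496×10^8 = 6.83672×10^7 km; r₂ = 1.76 × 1.496×10^8 = 2.63296×10^8 km.
The Hohmann ellipse has a_t = (r₁ + r₂)/2 = 1.658316×10^8 km.
Circular speed at r₁: v₁ = √(μ/r₁) = √(1.327×10^11/6.83672×10^7) = 44.057 km/s.
On the transfer ellipse at r₁, v² = μ(2/r − 1/a) gives v_p = √[μ(2/r₁ − 1/a_t)] = 55.514 km/s.
First burn Δv₁ = |v_p − v₁| = 11.457 km/s.
Circular speed at r₂: v₂ = √(μ/r₂) = 22.4498 km/s.
Transfer-orbit speed at r₂: v_a = √[μ(2/r₂ − 1/a_t)] = 14.4146 km/s.
Second burn Δv₂ = |v₂ − v_a| = 8.0352 km/s.
Total Δv = Δv₁ + Δv₂ = 19.49 km/s.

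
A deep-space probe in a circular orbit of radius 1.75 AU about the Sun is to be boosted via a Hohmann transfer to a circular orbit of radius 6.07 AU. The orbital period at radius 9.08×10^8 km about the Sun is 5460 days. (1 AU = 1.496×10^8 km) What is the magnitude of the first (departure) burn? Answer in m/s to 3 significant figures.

Δv₁ = 5540 m/s

From Kepler's third law T² = 4π²r³/μ at r = 9.08×10^8 km, T = 5460 days = 5460 × 86400 s = 4.71744×10^8 s: μ = 4π²r³/T² = 1.32802×10^11 km³/s².
In km: r₁ = 1.75 × 1.496×10^8 = 2.618×10^8 km; r₂ = 6.07 × 1.496×10^8 = 9.08072×10^8 km.
Semi-major axis of the transfer orbit: a_t = (2.618×10^8 + 9.08072×10^8)/2 = 5.84936×10^8 km.
On the circular orbit at r = 2.618×10^8 km, v_c = √(μ/r) = 22.52 km/s.
Transfer-orbit speed at the same r (vis-viva, a = a_t): v_t = √[μ(2/r − 1/a_t)] = 28.06 km/s.
Δv₁ = |v_t − v_c| = |28.06 − 22.52| = 5.540 km/s.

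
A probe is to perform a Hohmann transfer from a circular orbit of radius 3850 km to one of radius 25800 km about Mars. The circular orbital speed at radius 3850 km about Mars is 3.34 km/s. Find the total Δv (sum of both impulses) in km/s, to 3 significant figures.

Δv = 1.70 km/s

From the circular-orbit relation v² = μ/r at r = 3850 km: μ = v²r = (3.34)² × 3850 = 42949.1 km³/s².
Semi-major axis of the transfer orbit: a_t = (3850 + 25800)/2 = 14825 km.
At r₁ the circular-orbit speed is v₁ = √(μ/r₁) = 3.340 km/s.
On the transfer ellipse at r₁, v² = μ(2/r − 1/a) gives v_p = √[μ(2/r₁ − 1/a_t)] = 4.406 km/s.
First burn Δv₁ = |v_p − v₁| = 1.066 km/s.
Circular speed at r₂: v₂ = √(μ/r₂) = 1.2902 km/s.
Transfer-orbit speed at r₂: v_a = √[μ(2/r₂ − 1/a_t)] = 0.65751 km/s.
Second burn Δv₂ = |v₂ − v_a| = 0.6327 km/s.
Total Δv = Δv₁ + Δv₂ = 1.699 km/s.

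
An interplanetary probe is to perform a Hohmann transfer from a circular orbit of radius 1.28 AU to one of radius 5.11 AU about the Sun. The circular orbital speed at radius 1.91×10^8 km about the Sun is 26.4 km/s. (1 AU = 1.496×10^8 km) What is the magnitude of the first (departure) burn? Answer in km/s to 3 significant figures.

Δv₁ = 6.98 km/s

From the circular-orbit relation v² = μ/r at r = 1.91×10^8 km: μ = v²r = (26.4)² × 1.91×10^8 = 1.33119×10^11 km³/s².
In km: r₁ = 1.28 × 1.496×10^8 = 1.91488×10^8 km; r₂ = 5.11 × 1.496×10^8 = 7.64456×10^8 km.
Semi-major axis of the transfer orbit: a_t = (1.91488×10^8 + 7.64456×10^8)/2 = 4.77972×10^8 km.
On the circular orbit at r = 1.91488×10^8 km, v_c = √(μ/r) = 26.3663 km/s.
Transfer-orbit speed at the same r (vis-viva, a = a_t): v_t = √[μ(2/r − 1/a_t)] = 33.3445 km/s.
Δv₁ = |v_t − v_c| = |33.3445 − 26.3663| = 6.978 km/s.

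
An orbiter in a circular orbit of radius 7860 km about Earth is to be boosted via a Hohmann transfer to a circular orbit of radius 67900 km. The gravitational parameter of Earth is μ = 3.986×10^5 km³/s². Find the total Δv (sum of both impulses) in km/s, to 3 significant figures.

Δv = 3.73 km/s

Semi-major axis of the transfer orbit: a_t = (7860 + 67900)/2 = 37880 km.
At r₁ the circular-orbit speed is v₁ = √(μ/r₁) = 7.121 km/s.
Transfer-orbit speed at r₁ (vis-viva): v_p = √[μ(2/r₁ − 1/a_t)] = 9.534 km/s.
First burn Δv₁ = |v_p − v₁| = 2.413 km/s.
Circular speed at r₂: v₂ = √(μ/r₂) = 2.423 km/s.
Transfer-orbit speed at r₂: v_a = √[μ(2/r₂ − 1/a_t)] = 1.104 km/s.
Second burn Δv₂ = |v₂ − v_a| = 1.319 km/s.
Total Δv = Δv₁ + Δv₂ = 3.732 km/s.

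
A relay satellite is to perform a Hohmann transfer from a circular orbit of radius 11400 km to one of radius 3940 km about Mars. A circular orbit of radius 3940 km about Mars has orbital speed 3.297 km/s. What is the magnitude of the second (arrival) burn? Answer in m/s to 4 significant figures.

From the circular-orbit relation v² = μ/r at r = 3940 km: μ = v²r = (3.297)² × 3940 = 42828.6 km³/s².
Semi-major axis of the transfer orbit: a_t = (11400 + 3940)/2 = 7670 km.
On the circular orbit at r = 3940 km, v_c = √(μ/r) = 3.2970 km/s.
Vis-viva on the transfer ellipse at r = 3940 km gives v_t = √[μ(2/r − 1/a_t)] = 4.0195 km/s.
Δv₂ = |v_t − v_c| = |4.0195 − 3.2970| = 0.7225 km/s.

Δv₂ = 722.5 m/s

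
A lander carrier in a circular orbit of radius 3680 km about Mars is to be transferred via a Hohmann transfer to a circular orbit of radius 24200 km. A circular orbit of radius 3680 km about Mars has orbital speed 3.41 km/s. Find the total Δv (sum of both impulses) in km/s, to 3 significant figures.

From the circular-orbit relation v² = μ/r at r = 3680 km: μ = v²r = (3.41)² × 3680 = 42791.4 km³/s².
The Hohmann ellipse has a_t = (r₁ + r₂)/2 = 13940 km.
Circular speed at r₁: v₁ = √(μ/r₁) = √(42791.4/3680) = 3.4100 km/s.
On the transfer ellipse at r₁, v² = μ(2/r − 1/a) gives v_p = √[μ(2/r₁ − 1/a_t)] = 4.4929 km/s.
First burn Δv₁ = |v_p − v₁| = 1.0829 km/s.
Circular speed at r₂: v₂ = √(μ/r₂) = 1.32975 km/s.
Transfer-orbit speed at r₂: v_a = √[μ(2/r₂ − 1/a_t)] = 0.683224 km/s.
Second burn Δv₂ = |v₂ − v_a| = 0.64653 km/s.
Total Δv = Δv₁ + Δv₂ = 1.729 km/s.

Δv = 1.73 km/s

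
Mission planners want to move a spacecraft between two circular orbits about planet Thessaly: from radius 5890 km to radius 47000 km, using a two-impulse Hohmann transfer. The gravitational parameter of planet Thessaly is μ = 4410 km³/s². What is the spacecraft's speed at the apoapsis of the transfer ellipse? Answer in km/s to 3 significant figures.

The Hohmann ellipse has a_t = (r₁ + r₂)/2 = 26445 km.
The apoapsis of the transfer ellipse is at r = 47000 km.
From the vis-viva equation, v = √[μ(2/r − 1/a_t)] = 0.1446 km/s.

v = 0.145 km/s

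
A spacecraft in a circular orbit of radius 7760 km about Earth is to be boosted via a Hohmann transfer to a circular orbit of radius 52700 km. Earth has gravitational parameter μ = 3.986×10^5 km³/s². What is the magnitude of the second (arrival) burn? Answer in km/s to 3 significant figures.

The Hohmann ellipse has a_t = (r₁ + r₂)/2 = 30230 km.
Circular speed at r = 52700 km: v_c = √(μ/r) = 2.750 km/s.
Vis-viva on the transfer ellipse at r = 52700 km gives v_t = √[μ(2/r − 1/a_t)] = 1.393 km/s.
Δv₂ = |v_t − v_c| = |1.393 − 2.750| = 1.357 km/s.

Δv₂ = 1.36 km/s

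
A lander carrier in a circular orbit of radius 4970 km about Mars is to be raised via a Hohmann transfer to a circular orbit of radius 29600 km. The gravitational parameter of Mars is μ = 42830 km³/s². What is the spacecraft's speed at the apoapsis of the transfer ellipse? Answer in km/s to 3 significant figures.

v = 0.645 km/s

The Hohmann ellipse has a_t = (r₁ + r₂)/2 = 17285 km.
The apoapsis of the transfer ellipse is at r = 29600 km.
Applying v² = μ(2/r − 1/a_t): v = 0.6450 km/s.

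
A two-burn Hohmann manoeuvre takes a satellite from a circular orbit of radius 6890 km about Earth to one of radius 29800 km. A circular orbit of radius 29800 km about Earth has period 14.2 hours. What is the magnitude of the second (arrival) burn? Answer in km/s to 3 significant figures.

Δv₂ = 1.42 km/s

From Kepler's third law T² = 4π²r³/μ at r = 29800 km, T = 14.2 hours = 14.2 × 3600 s = 51120 s: μ = 4π²r³/T² = 3.99785×10^5 km³/s².
The Hohmann ellipse has a_t = (r₁ + r₂)/2 = 18345 km.
Circular speed at r = 29800 km: v_c = √(μ/r) = 3.663 km/s.
Transfer-orbit speed at the same r (vis-viva, a = a_t): v_t = √[μ(2/r − 1/a_t)] = 2.245 km/s.
Δv₂ = |v_t − v_c| = |2.245 − 3.663| = 1.418 km/s.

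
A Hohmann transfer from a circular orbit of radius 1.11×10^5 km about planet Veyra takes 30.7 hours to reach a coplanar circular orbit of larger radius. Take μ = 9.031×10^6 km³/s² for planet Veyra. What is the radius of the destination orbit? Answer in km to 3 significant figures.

Transfer time t = 30.7 hours = 1.1052×10^5 s, and t = π√(a_t³/μ).
So a_t = (μ t²/π²)^(1/3) = (9.031×10^6 × (1.1052×10^5)² / π²)^(1/3) = 2.2358×10^5 km.
Since a_t = (r₁ + r₂)/2, r₂ = 2a_t − r₁ = 2×2.2358×10^5 − 1.110×10^5 = 3.3616×10^5 km.

r₂ = 3.36×10^5 km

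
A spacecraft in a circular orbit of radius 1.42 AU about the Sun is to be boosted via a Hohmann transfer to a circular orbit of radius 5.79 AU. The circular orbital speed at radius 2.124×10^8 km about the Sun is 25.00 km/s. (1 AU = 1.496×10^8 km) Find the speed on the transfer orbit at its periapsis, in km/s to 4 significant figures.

v = 31.68 km/s

From the circular-orbit relation v² = μ/r at r = 2.124×10^8 km: μ = v²r = (25.00)² × 2.124×10^8 = 1.32750×10^11 km³/s².
In km: r₁ = 1.42 × 1.496×10^8 = 2.12432×10^8 km; r₂ = 5.79 × 1.496×10^8 = 8.66184×10^8 km.
Semi-major axis of the transfer orbit: a_t = (2.12432×10^8 + 8.66184×10^8)/2 = 5.39308×10^8 km.
At periapsis, r = 2.12432×10^8 km.
Applying v² = μ(2/r − 1/a_t): v = 31.68 km/s.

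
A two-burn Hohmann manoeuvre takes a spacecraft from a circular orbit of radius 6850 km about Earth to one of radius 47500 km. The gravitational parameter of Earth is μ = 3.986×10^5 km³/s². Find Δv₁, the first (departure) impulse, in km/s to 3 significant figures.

Δv₁ = 2.46 km/s

Transfer-ellipse semi-major axis a_t = (r₁ + r₂)/2 = (6850 + 47500)/2 = 27175 km.
Circular speed at r = 6850 km: v_c = √(μ/r) = 7.6282 km/s.
Vis-viva on the transfer ellipse at r = 6850 km gives v_t = √[μ(2/r − 1/a_t)] = 10.085 km/s.
Δv₁ = |v_t − v_c| = |10.085 − 7.6282| = 2.457 km/s.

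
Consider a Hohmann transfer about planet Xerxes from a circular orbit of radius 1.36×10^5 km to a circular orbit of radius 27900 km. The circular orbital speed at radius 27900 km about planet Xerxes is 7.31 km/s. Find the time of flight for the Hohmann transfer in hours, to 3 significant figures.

From the circular-orbit relation v² = μ/r at r = 27900 km: μ = v²r = (7.31)² × 27900 = 1.49087×10^6 km³/s².
The Hohmann ellipse has a_t = (r₁ + r₂)/2 = 81950 km.
Transfer time t = π√(a_t³/μ) = π√((81950)³ / 1.49087×10^6) = 60360 s.
Converting: 60360 s ÷ 3600 s/hour = 16.8 hours.

t = 16.8 hours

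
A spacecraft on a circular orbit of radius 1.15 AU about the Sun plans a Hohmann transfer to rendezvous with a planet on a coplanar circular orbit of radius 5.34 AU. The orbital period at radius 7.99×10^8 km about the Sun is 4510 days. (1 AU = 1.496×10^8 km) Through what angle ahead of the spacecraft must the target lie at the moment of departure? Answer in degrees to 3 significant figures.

From Kepler's third law T² = 4π²r³/μ at r = 7.99×10^8 km, T = 4510 days = 4510 × 86400 s = 3.89664×10^8 s: μ = 4π²r³/T² = 1.32623×10^11 km³/s².
In km: r₁ = 1.15 × 1.496×10^8 = 1.7204×10^8 km; r₂ = 5.34 × 1.496×10^8 = 7.98864×10^8 km.
The Hohmann ellipse has a_t = (r₁ + r₂)/2 = 4.85452×10^8 km.
Transfer time t = π√(a_t³/μ) = 9.2270×10^7 s.
The target's mean motion on its circular orbit is ω₂ = √(μ/r₂³) = 1.6129×10^-8 rad/s.
Angle swept by the target during transfer: ω₂·t = 1.4882 rad = 85.27°.
The spacecraft traverses 180° on the transfer ellipse, so the target must lead by 180° − 85.27° = 94.7°.

φ = 94.7°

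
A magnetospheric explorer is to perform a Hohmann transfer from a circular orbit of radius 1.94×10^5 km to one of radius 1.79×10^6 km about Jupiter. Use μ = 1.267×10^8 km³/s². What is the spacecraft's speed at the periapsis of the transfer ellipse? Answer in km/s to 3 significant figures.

v = 34.3 km/s

Semi-major axis of the transfer orbit: a_t = (1.940×10^5 + 1.790×10^6)/2 = 9.920×10^5 km.
At periapsis, r = 1.940×10^5 km.
From the vis-viva equation, v = √[μ(2/r − 1/a_t)] = 34.33 km/s.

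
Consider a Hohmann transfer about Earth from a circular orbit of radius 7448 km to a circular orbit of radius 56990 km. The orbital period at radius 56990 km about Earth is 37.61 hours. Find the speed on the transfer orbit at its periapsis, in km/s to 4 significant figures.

From Kepler's third law T² = 4π²r³/μ at r = 56990 km, T = 37.61 hours = 37.61 × 3600 s = 1.35396×10^5 s: μ = 4π²r³/T² = 3.98606×10^5 km³/s².
Transfer-ellipse semi-major axis a_t = (r₁ + r₂)/2 = (7448 + 56990)/2 = 32219 km.
At periapsis, r = 7448 km.
Vis-viva: v = √[μ(2/r − 1/a_t)] = √[3.98606×10^5 × (2/7448 − 1/32219)] = 9.730 km/s.

v = 9.730 km/s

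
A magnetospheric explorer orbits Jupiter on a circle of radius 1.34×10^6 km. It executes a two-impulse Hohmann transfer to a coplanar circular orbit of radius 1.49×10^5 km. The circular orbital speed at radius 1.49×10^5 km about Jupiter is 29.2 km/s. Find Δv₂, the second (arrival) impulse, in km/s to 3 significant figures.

Δv₂ = 9.97 km/s

From the circular-orbit relation v² = μ/r at r = 1.49×10^5 km: μ = v²r = (29.2)² × 1.49×10^5 = 1.27043×10^8 km³/s².
Transfer-ellipse semi-major axis a_t = (r₁ + r₂)/2 = (1.340×10^6 + 1.490×10^5)/2 = 7.445×10^5 km.
Circular speed at r = 1.490×10^5 km: v_c = √(μ/r) = 29.200 km/s.
Transfer-orbit speed at the same r (vis-viva, a = a_t): v_t = √[μ(2/r − 1/a_t)] = 39.174 km/s.
Δv₂ = |v_t − v_c| = |39.174 − 29.200| = 9.974 km/s.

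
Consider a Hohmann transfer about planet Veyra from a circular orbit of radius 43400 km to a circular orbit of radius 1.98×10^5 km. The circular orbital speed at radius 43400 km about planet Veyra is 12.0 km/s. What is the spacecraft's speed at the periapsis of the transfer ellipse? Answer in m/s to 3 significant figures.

From the circular-orbit relation v² = μ/r at r = 43400 km: μ = v²r = (12.0)² × 43400 = 6.24960×10^6 km³/s².
Semi-major axis of the transfer orbit: a_t = (43400 + 1.980×10^5)/2 = 1.207×10^5 km.
At periapsis, r = 43400 km.
Applying v² = μ(2/r − 1/a_t): v = 15.37 km/s.

v = 15400 m/s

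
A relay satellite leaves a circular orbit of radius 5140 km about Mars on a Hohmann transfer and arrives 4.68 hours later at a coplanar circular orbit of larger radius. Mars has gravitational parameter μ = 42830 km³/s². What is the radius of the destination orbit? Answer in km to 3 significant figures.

Transfer time t = 4.68 hours = 16848 s, and t = π√(a_t³/μ).
So a_t = (μ t²/π²)^(1/3) = (42830 × (16848)² / π²)^(1/3) = 10720 km.
Since a_t = (r₁ + r₂)/2, r₂ = 2a_t − r₁ = 2×10720 − 5140 = 16300 km.

r₂ = 16300 km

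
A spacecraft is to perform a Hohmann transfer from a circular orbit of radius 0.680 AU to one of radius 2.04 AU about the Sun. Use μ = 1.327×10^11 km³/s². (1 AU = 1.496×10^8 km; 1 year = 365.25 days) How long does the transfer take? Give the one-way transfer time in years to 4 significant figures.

t = 0.7931 years

In km: r₁ = 0.680 × 1.496×10^8 = 1.01728×10^8 km; r₂ = 2.04 × 1.496×10^8 = 3.05184×10^8 km.
Transfer-ellipse semi-major axis a_t = (r₁ + r₂)/2 = (1.01728×10^8 + 3.05184×10^8)/2 = 2.03456×10^8 km.
Transfer time t = π√(a_t³/μ) = π√((2.03456×10^8)³ / 1.327×10^11) = 2.5028×10^7 s.
Converting: 2.5028×10^7 s ÷ 3.15576×10^7 s/year (365.25 × 86400) = 0.7931 years.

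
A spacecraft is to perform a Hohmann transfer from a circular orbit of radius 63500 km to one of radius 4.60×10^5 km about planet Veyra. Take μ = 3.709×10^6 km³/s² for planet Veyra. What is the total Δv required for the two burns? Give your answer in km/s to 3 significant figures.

The Hohmann ellipse has a_t = (r₁ + r₂)/2 = 2.6175×10^5 km.
At r₁ the circular-orbit speed is v₁ = √(μ/r₁) = 7.6426 km/s.
Transfer-orbit speed at r₁ (v² = μ(2/r − 1/a)): v_p = √[μ(2/r₁ − 1/a_t)] = 10.132 km/s.
First burn Δv₁ = |v_p − v₁| = 2.489 km/s.
Circular speed at r₂: v₂ = √(μ/r₂) = 2.840 km/s.
Transfer-orbit speed at r₂: v_a = √[μ(2/r₂ − 1/a_t)] = 1.399 km/s.
Second burn Δv₂ = |v₂ − v_a| = 1.441 km/s.
Δv = Δv₁ + Δv₂ = 2.489 + 1.441 = 3.930 km/s.

Δv = 3.93 km/s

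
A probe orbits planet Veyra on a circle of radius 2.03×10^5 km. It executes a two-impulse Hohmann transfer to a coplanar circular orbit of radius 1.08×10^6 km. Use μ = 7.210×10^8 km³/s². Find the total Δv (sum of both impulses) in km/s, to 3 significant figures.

Δv = 29.0 km/s

Semi-major axis of the transfer orbit: a_t = (2.030×10^5 + 1.080×10^6)/2 = 6.415×10^5 km.
At r₁ the circular-orbit speed is v₁ = √(μ/r₁) = 59.60 km/s.
On the transfer ellipse at r₁, vis-viva gives v_p = √[μ(2/r₁ − 1/a_t)] = 77.33 km/s.
First burn Δv₁ = |v_p − v₁| = 17.73 km/s.
Circular speed at r₂: v₂ = √(μ/r₂) = 25.838 km/s.
Transfer-orbit speed at r₂: v_a = √[μ(2/r₂ − 1/a_t)] = 14.535 km/s.
Second burn Δv₂ = |v₂ − v_a| = 11.30 km/s.
Δv = Δv₁ + Δv₂ = 17.73 + 11.30 = 29.03 km/s.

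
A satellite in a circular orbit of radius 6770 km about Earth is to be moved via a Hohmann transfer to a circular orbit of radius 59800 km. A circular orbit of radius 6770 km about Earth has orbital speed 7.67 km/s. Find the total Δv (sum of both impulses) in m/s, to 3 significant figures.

Δv = 4030 m/s

From the circular-orbit relation v² = μ/r at r = 6770 km: μ = v²r = (7.67)² × 6770 = 3.98272×10^5 km³/s².
Semi-major axis of the transfer orbit: a_t = (6770 + 59800)/2 = 33285 km.
At r₁ the circular-orbit speed is v₁ = √(μ/r₁) = 7.6700 km/s.
Transfer-orbit speed at r₁ (v² = μ(2/r − 1/a)): v_p = √[μ(2/r₁ − 1/a_t)] = 10.281 km/s.
First burn Δv₁ = |v_p − v₁| = 2.611 km/s.
Circular speed at r₂: v₂ = √(μ/r₂) = 2.581 km/s.
Transfer-orbit speed at r₂: v_a = √[μ(2/r₂ − 1/a_t)] = 1.164 km/s.
Second burn Δv₂ = |v₂ − v_a| = 1.417 km/s.
Δv = Δv₁ + Δv₂ = 2.611 + 1.417 = 4.028 km/s.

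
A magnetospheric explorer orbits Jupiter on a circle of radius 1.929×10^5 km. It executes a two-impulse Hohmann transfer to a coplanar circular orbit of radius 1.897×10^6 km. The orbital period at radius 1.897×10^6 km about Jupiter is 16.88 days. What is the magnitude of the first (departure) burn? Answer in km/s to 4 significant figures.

From Kepler's third law T² = 4π²r³/μ at r = 1.897×10^6 km, T = 16.88 days = 16.88 × 86400 s = 1.458432×10^6 s: μ = 4π²r³/T² = 1.26704×10^8 km³/s².
The Hohmann ellipse has a_t = (r₁ + r₂)/2 = 1.04495×10^6 km.
Circular speed at r = 1.929×10^5 km: v_c = √(μ/r) = 25.6288 km/s.
Vis-viva on the transfer ellipse at r = 1.929×10^5 km gives v_t = √[μ(2/r − 1/a_t)] = 34.5314 km/s.
Δv₁ = |v_t − v_c| = |34.5314 − 25.6288| = 8.903 km/s.

Δv₁ = 8.903 km/s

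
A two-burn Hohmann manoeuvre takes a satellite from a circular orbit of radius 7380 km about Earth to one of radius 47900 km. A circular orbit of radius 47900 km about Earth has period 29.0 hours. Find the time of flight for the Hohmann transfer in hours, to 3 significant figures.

From Kepler's third law T² = 4π²r³/μ at r = 47900 km, T = 29.0 hours = 29.0 × 3600 s = 1.044×10^5 s: μ = 4π²r³/T² = 3.98075×10^5 km³/s².
The Hohmann ellipse has a_t = (r₁ + r₂)/2 = 27640 km.
Transfer time t = π√(a_t³/μ) = π√((27640)³ / 3.98075×10^5) = 22880 s.
Converting: 22880 s ÷ 3600 s/hour = 6.36 hours.

t = 6.36 hours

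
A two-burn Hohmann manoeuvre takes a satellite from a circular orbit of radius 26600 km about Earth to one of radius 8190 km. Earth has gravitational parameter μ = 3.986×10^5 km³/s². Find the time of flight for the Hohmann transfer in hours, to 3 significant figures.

Semi-major axis of the transfer orbit: a_t = (26600 + 8190)/2 = 17395 km.
By Kepler's third law the transfer-orbit period is T = 2π√(a_t³/μ), so t = T/2 = 11420 s.
Converting: 11420 s ÷ 3600 s/hour = 3.17 hours.

t = 3.17 hours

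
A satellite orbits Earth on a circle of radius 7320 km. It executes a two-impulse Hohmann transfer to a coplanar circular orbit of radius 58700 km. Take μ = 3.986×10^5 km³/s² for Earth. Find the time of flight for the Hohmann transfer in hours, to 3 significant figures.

t = 8.29 hours

Semi-major axis of the transfer orbit: a_t = (7320 + 58700)/2 = 33010 km.
Half the transfer-orbit period gives t = π√(a_t³/μ) = 29840 s.
Converting: 29840 s ÷ 3600 s/hour = 8.29 hours.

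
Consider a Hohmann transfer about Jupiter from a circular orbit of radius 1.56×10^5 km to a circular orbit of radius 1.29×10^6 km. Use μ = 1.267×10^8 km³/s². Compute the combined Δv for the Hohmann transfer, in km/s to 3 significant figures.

Δv = 14.9 km/s

Semi-major axis of the transfer orbit: a_t = (1.560×10^5 + 1.290×10^6)/2 = 7.230×10^5 km.
Circular speed at r₁: v₁ = √(μ/r₁) = √(1.267×10^8/1.560×10^5) = 28.49876 km/s.
On the transfer ellipse at r₁, vis-viva equation gives v_p = √[μ(2/r₁ − 1/a_t)] = 38.06727 km/s.
First burn Δv₁ = |v_p − v₁| = 9.569 km/s.
At r₂, v₂ = √(μ/r₂) = 9.910 km/s.
Transfer-orbit speed at r₂: v_a = √[μ(2/r₂ − 1/a_t)] = 4.603 km/s.
Second burn Δv₂ = |v₂ − v_a| = 5.307 km/s.
Total Δv = Δv₁ + Δv₂ = 14.88 km/s.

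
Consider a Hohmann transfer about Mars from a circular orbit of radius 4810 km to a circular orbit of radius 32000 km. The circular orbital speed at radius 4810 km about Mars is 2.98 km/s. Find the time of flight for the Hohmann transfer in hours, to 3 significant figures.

t = 10.5 hours

From the circular-orbit relation v² = μ/r at r = 4810 km: μ = v²r = (2.98)² × 4810 = 42714.7 km³/s².
Transfer-ellipse semi-major axis a_t = (r₁ + r₂)/2 = (4810 + 32000)/2 = 18405 km.
Transfer time t = π√(a_t³/μ) = π√((18405)³ / 42714.7) = 37950 s.
Converting: 37950 s ÷ 3600 s/hour = 10.5 hours.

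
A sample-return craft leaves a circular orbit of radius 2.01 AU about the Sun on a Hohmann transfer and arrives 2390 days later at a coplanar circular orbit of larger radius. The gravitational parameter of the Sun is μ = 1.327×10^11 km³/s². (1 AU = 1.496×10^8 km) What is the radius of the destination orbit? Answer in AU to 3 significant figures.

In km: r₁ = 2.01 × 1.496×10^8 = 3.00696×10^8 km.
Transfer time t = 2390 days = 2.06496×10^8 s, and t = π√(a_t³/μ).
So a_t = (μ t²/π²)^(1/3) = (1.327×10^11 × (2.06496×10^8)² / π²)^(1/3) = 8.3074×10^8 km.
Since a_t = (r₁ + r₂)/2, r₂ = 2a_t − r₁ = 2×8.3074×10^8 − 3.00696×10^8 = 1.360784×10^9 km.
In AU: r₂ = 1.360784×10^9 / 1.496×10^8 = 9.10 AU.

r₂ = 9.10 AU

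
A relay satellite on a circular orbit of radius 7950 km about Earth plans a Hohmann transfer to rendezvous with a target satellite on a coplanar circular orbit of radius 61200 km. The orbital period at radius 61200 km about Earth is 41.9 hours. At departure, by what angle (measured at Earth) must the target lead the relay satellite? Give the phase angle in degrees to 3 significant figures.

From Kepler's third law T² = 4π²r³/μ at r = 61200 km, T = 41.9 hours = 41.9 × 3600 s = 1.5084×10^5 s: μ = 4π²r³/T² = 3.97723×10^5 km³/s².
The Hohmann ellipse has a_t = (r₁ + r₂)/2 = 34575 km.
The half-period of the transfer ellipse is t = π√(a_t³/μ) = 32030 s.
Target angular speed ω₂ = √(μ/r₂³) = 4.165×10^-5 rad/s.
Angle swept by the target during transfer: ω₂·t = 1.334 rad = 76.43°.
The relay satellite traverses 180° on the transfer ellipse, so the target must lead by 180° − 76.43° = 104°.

φ = 104°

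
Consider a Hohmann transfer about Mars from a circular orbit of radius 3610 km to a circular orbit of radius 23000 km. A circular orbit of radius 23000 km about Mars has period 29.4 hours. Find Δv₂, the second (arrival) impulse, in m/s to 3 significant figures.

Δv₂ = 654 m/s

From Kepler's third law T² = 4π²r³/μ at r = 23000 km, T = 29.4 hours = 29.4 × 3600 s = 1.0584×10^5 s: μ = 4π²r³/T² = 42878.9 km³/s².
Transfer-ellipse semi-major axis a_t = (r₁ + r₂)/2 = (3610 + 23000)/2 = 13305 km.
On the circular orbit at r = 23000 km, v_c = √(μ/r) = 1.3654 km/s.
Vis-viva on the transfer ellipse at r = 23000 km gives v_t = √[μ(2/r − 1/a_t)] = 0.71122 km/s.
Δv₂ = |v_t − v_c| = |0.71122 − 1.3654| = 0.6542 km/s.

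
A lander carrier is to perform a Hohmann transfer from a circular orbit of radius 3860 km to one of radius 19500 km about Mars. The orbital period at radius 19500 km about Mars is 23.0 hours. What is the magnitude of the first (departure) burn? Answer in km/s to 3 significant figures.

From Kepler's third law T² = 4π²r³/μ at r = 19500 km, T = 23.0 hours = 23.0 × 3600 s = 82800 s: μ = 4π²r³/T² = 42697.5 km³/s².
The Hohmann ellipse has a_t = (r₁ + r₂)/2 = 11680 km.
On the circular orbit at r = 3860 km, v_c = √(μ/r) = 3.3259 km/s.
Vis-viva on the transfer ellipse at r = 3860 km gives v_t = √[μ(2/r − 1/a_t)] = 4.2974 km/s.
Δv₁ = |v_t − v_c| = |4.2974 − 3.3259| = 0.9715 km/s.

Δv₁ = 0.971 km/s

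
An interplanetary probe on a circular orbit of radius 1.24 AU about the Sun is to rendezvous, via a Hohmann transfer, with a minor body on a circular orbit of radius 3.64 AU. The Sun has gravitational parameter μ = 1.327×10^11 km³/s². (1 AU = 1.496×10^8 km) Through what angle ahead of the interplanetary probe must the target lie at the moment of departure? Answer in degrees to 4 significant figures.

φ = 81.21°

In km: r₁ = 1.24 × 1.496×10^8 = 1.85504×10^8 km; r₂ = 3.64 × 1.496×10^8 = 5.44544×10^8 km.
Semi-major axis of the transfer orbit: a_t = (1.85504×10^8 + 5.44544×10^8)/2 = 3.65024×10^8 km.
The half-period of the transfer ellipse is t = π√(a_t³/μ) = 6.014×10^7 s.
Target angular speed ω₂ = √(μ/r₂³) = 2.867×10^-8 rad/s.
Angle swept by the target during transfer: ω₂·t = 1.7242 rad = 98.79°.
The interplanetary probe traverses 180° on the transfer ellipse, so the target must lead by 180° − 98.79° = 81.21°.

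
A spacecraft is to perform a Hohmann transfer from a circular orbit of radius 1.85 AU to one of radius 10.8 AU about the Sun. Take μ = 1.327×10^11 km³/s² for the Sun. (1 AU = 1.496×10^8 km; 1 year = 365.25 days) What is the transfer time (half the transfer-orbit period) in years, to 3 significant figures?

t = 7.95 years

In km: r₁ = 1.85 × 1.496×10^8 = 2.7676×10^8 km; r₂ = 10.8 × 1.496×10^8 = 1.61568×10^9 km.
Transfer-ellipse semi-major axis a_t = (r₁ + r₂)/2 = (2.7676×10^8 + 1.61568×10^9)/2 = 9.4622×10^8 km.
Transfer time t = π√(a_t³/μ) = π√((9.4622×10^8)³ / 1.327×10^11) = 2.510×10^8 s.
Converting: 2.510×10^8 s ÷ 3.15576×10^7 s/year (365.25 × 86400) = 7.95 years.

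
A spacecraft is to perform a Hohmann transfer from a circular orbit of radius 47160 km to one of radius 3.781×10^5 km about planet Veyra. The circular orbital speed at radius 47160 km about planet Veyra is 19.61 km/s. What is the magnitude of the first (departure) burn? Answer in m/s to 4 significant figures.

Δv₁ = 6540 m/s

From the circular-orbit relation v² = μ/r at r = 47160 km: μ = v²r = (19.61)² × 47160 = 1.81355×10^7 km³/s².
The Hohmann ellipse has a_t = (r₁ + r₂)/2 = 2.1263×10^5 km.
Circular speed at r = 47160 km: v_c = √(μ/r) = 19.61 km/s.
Vis-viva on the transfer ellipse at r = 47160 km gives v_t = √[μ(2/r − 1/a_t)] = 26.15 km/s.
Δv₁ = |v_t − v_c| = |26.15 − 19.61| = 6.540 km/s.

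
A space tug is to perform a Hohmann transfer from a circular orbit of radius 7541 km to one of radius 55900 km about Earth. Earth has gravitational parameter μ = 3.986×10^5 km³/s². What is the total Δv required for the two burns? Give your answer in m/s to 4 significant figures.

Δv = 3749 m/s

Transfer-ellipse semi-major axis a_t = (r₁ + r₂)/2 = (7541 + 55900)/2 = 31720.5 km.
Circular speed at r₁: v₁ = √(μ/r₁) = √(3.986×10^5/7541) = 7.270 km/s.
On the transfer ellipse at r₁, vis-viva equation gives v_p = √[μ(2/r₁ − 1/a_t)] = 9.651 km/s.
First burn Δv₁ = |v_p − v₁| = 2.381 km/s.
At r₂, v₂ = √(μ/r₂) = 2.670 km/s.
Transfer-orbit speed at r₂: v_a = √[μ(2/r₂ − 1/a_t)] = 1.302 km/s.
Second burn Δv₂ = |v₂ − v_a| = 1.368 km/s.
Δv = Δv₁ + Δv₂ = 2.381 + 1.368 = 3.749 km/s.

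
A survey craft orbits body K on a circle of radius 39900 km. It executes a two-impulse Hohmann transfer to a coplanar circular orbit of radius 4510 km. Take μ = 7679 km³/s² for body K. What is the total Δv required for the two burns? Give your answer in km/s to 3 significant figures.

Transfer-ellipse semi-major axis a_t = (r₁ + r₂)/2 = (39900 + 4510)/2 = 22205 km.
Circular speed at r₁: v₁ = √(μ/r₁) = √(7679/39900) = 0.4387 km/s.
On the transfer ellipse at r₁, v² = μ(2/r − 1/a) gives v_a = √[μ(2/r₁ − 1/a_t)] = 0.1977 km/s.
First burn Δv₁ = |v_a − v₁| = 0.2410 km/s.
Circular speed at r₂: v₂ = √(μ/r₂) = 1.30486 km/s.
Transfer-orbit speed at r₂: v_p = √[μ(2/r₂ − 1/a_t)] = 1.74914 km/s.
Second burn Δv₂ = |v₂ − v_p| = 0.4443 km/s.
Total Δv = Δv₁ + Δv₂ = 0.6853 km/s.

Δv = 0.685 km/s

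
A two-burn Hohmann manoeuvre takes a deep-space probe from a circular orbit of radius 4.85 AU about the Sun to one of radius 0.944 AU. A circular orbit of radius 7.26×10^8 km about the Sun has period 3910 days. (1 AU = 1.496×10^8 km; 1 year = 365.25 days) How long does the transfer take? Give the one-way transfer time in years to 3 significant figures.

From Kepler's third law T² = 4π²r³/μ at r = 7.26×10^8 km, T = 3910 days = 3910 × 86400 s = 3.37824×10^8 s: μ = 4π²r³/T² = 1.32370×10^11 km³/s².
In km: r₁ = 4.85 × 1.496×10^8 = 7.2556×10^8 km; r₂ = 0.944 × 1.496×10^8 = 1.412224×10^8 km.
The Hohmann ellipse has a_t = (r₁ + r₂)/2 = 4.333912×10^8 km.
Transfer time t = π√(a_t³/μ) = π√((4.333912×10^8)³ / 1.32370×10^11) = 7.791×10^7 s.
Converting: 7.791×10^7 s ÷ 3.15576×10^7 s/year (365.25 × 86400) = 2.47 years.

t = 2.47 years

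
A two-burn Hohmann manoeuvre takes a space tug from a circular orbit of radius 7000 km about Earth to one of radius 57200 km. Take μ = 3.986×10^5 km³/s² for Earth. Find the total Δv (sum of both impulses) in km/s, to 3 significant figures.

Δv = 3.93 km/s

Transfer-ellipse semi-major axis a_t = (r₁ + r₂)/2 = (7000 + 57200)/2 = 32100 km.
Circular speed at r₁: v₁ = √(μ/r₁) = √(3.986×10^5/7000) = 7.5460 km/s.
Transfer-orbit speed at r₁ (v² = μ(2/r − 1/a)): v_p = √[μ(2/r₁ − 1/a_t)] = 10.073 km/s.
First burn Δv₁ = |v_p − v₁| = 2.527 km/s.
At r₂, v₂ = √(μ/r₂) = 2.640 km/s.
Transfer-orbit speed at r₂: v_a = √[μ(2/r₂ − 1/a_t)] = 1.233 km/s.
Second burn Δv₂ = |v₂ − v_a| = 1.407 km/s.
Total Δv = Δv₁ + Δv₂ = 3.934 km/s.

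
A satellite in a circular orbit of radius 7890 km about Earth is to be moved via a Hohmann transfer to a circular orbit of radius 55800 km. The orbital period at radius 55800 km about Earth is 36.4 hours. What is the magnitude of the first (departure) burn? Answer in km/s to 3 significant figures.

Δv₁ = 2.30 km/s

From Kepler's third law T² = 4π²r³/μ at r = 55800 km, T = 36.4 hours = 36.4 × 3600 s = 1.3104×10^5 s: μ = 4π²r³/T² = 3.99443×10^5 km³/s².
Transfer-ellipse semi-major axis a_t = (r₁ + r₂)/2 = (7890 + 55800)/2 = 31845 km.
On the circular orbit at r = 7890 km, v_c = √(μ/r) = 7.1152 km/s.
Transfer-orbit speed at the same r (vis-viva, a = a_t): v_t = √[μ(2/r − 1/a_t)] = 9.4186 km/s.
Δv₁ = |v_t − v_c| = |9.4186 − 7.1152| = 2.303 km/s.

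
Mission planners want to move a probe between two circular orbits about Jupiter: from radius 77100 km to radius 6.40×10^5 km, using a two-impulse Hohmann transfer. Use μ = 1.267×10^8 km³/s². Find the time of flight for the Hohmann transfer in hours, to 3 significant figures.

The Hohmann ellipse has a_t = (r₁ + r₂)/2 = 3.5855×10^5 km.
Transfer time t = π√(a_t³/μ) = π√((3.5855×10^5)³ / 1.267×10^8) = 59920 s.
Converting: 59920 s ÷ 3600 s/hour = 16.6 hours.

t = 16.6 hours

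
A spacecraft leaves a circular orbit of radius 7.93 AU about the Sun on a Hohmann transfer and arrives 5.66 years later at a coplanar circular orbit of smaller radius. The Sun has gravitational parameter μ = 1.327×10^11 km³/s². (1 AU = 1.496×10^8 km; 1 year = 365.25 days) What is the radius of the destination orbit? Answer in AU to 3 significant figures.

r₂ = 2.15 AU

In km: r₁ = 7.93 × 1.496×10^8 = 1.186328×10^9 km.
Transfer time t = 5.66 years × 365.25 × 86400 s = 1.78616016×10^8 s, and t = π√(a_t³/μ).
So a_t = (μ t²/π²)^(1/3) = (1.327×10^11 × (1.78616016×10^8)² / π²)^(1/3) = 7.5417×10^8 km.
Since a_t = (r₁ + r₂)/2, r₂ = 2a_t − r₁ = 2×7.5417×10^8 − 1.186328×10^9 = 3.22012×10^8 km.
In AU: r₂ = 3.22012×10^8 / 1.496×10^8 = 2.15 AU.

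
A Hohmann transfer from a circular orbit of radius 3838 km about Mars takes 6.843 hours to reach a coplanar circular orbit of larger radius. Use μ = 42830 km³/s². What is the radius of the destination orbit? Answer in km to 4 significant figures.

Transfer time t = 6.843 hours = 24634.8 s, and t = π√(a_t³/μ).
So a_t = (μ t²/π²)^(1/3) = (42830 × (24634.8)² / π²)^(1/3) = 13810 km.
Since a_t = (r₁ + r₂)/2, r₂ = 2a_t − r₁ = 2×13810 − 3838 = 23782 km.

r₂ = 23780 km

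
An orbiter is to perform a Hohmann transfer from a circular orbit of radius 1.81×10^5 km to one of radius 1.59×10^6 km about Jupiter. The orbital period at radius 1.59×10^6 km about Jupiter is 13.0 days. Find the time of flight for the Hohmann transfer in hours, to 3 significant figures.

t = 64.8 hours

From Kepler's third law T² = 4π²r³/μ at r = 1.59×10^6 km, T = 13.0 days = 13.0 × 86400 s = 1.1232×10^6 s: μ = 4π²r³/T² = 1.25787×10^8 km³/s².
Transfer-ellipse semi-major axis a_t = (r₁ + r₂)/2 = (1.810×10^5 + 1.590×10^6)/2 = 8.855×10^5 km.
Transfer time t = π√(a_t³/μ) = π√((8.855×10^5)³ / 1.25787×10^8) = 2.334×10^5 s.
Converting: 2.334×10^5 s ÷ 3600 s/hour = 64.8 hours.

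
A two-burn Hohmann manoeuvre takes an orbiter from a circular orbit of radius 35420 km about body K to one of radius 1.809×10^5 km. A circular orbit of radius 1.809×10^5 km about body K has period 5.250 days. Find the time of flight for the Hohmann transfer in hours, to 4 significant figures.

t = 29.13 hours

From Kepler's third law T² = 4π²r³/μ at r = 1.809×10^5 km, T = 5.250 days = 5.250 × 86400 s = 4.536×10^5 s: μ = 4π²r³/T² = 1.13587×10^6 km³/s².
Semi-major axis of the transfer orbit: a_t = (35420 + 1.809×10^5)/2 = 1.0816×10^5 km.
Transfer time t = π√(a_t³/μ) = π√((1.0816×10^5)³ / 1.13587×10^6) = 1.04854×10^5 s.
Converting: 1.04854×10^5 s ÷ 3600 s/hour = 29.13 hours.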